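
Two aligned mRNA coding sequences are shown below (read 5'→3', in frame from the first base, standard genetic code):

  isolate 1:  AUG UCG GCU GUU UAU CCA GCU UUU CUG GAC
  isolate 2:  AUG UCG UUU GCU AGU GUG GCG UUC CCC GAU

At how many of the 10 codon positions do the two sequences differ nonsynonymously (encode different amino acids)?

5

Codon 1: AUG Met / AUG Met — identical.
Codon 2: UCG Ser / UCG Ser — identical.
Codon 3: GCU Ala / UUU Phe — nonsynonymous.
Codon 4: GUU Val / GCU Ala — nonsynonymous.
Codon 5: UAU Tyr / AGU Ser — nonsynonymous.
Codon 6: CCA Pro / GUG Val — nonsynonymous.
Codon 7: GCU Ala / GCG Ala — synonymous.
Codon 8: UUU Phe / UUC Phe — synonymous.
Codon 9: CUG Leu / CCC Pro — nonsynonymous.
Codon 10: GAC Asp / GAU Asp — synonymous.
Nonsynonymous differences: 5.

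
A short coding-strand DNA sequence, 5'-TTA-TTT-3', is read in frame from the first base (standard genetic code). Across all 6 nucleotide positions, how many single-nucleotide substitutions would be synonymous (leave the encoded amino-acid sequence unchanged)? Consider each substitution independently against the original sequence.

3

Codon 1 (TTA, Leu): 2 synonymous substitutions.
Codon 2 (TTT, Phe): 1 synonymous substitution.
Total: 2 + 1 = 3.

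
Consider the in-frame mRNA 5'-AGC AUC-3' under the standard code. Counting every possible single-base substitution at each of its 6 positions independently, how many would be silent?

Codon 1 (AGC, Ser): 1 synonymous substitution.
Codon 2 (AUC, Ile): 2 synonymous substitutions.
Total: 1 + 2 = 3.

3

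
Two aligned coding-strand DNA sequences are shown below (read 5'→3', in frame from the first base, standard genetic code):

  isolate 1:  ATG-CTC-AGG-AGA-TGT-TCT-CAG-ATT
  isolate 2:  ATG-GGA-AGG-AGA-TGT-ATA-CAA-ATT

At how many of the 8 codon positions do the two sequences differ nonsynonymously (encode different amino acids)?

2

Codon 1: ATG Met / ATG Met — identical.
Codon 2: CTC Leu / GGA Gly — nonsynonymous.
Codon 3: AGG Arg / AGG Arg — identical.
Codon 4: AGA Arg / AGA Arg — identical.
Codon 5: TGT Cys / TGT Cys — identical.
Codon 6: TCT Ser / ATA Ile — nonsynonymous.
Codon 7: CAG Gln / CAA Gln — synonymous.
Codon 8: ATT Ile / ATT Ile — identical.
Nonsynonymous differences: 2.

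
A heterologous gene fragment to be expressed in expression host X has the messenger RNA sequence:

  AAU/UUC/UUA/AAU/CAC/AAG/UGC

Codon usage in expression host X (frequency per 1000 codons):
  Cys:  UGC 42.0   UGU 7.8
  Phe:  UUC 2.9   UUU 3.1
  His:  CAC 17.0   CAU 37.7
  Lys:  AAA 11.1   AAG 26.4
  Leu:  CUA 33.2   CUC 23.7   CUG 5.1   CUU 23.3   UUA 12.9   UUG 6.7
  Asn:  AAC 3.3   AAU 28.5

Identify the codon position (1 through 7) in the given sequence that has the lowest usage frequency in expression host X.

Codon 1 AAU (Asn): 28.5 per 1000.
Codon 2 UUC (Phe): 2.9 per 1000.
Codon 3 UUA (Leu): 12.9 per 1000.
Codon 4 AAU (Asn): 28.5 per 1000.
Codon 5 CAC (His): 17.0 per 1000.
Codon 6 AAG (Lys): 26.4 per 1000.
Codon 7 UGC (Cys): 42.0 per 1000.
Lowest frequency is 2.9 at codon 2.

2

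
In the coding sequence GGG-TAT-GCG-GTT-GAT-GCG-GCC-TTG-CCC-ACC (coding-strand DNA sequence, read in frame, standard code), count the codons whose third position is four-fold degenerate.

7

Codon 1 GGG (Gly): third position 4-fold.
Codon 2 TAT (Tyr): third position 2-fold.
Codon 3 GCG (Ala): third position 4-fold.
Codon 4 GTT (Val): third position 4-fold.
Codon 5 GAT (Asp): third position 2-fold.
Codon 6 GCG (Ala): third position 4-fold.
Codon 7 GCC (Ala): third position 4-fold.
Codon 8 TTG (Leu): third position 2-fold.
Codon 9 CCC (Pro): third position 4-fold.
Codon 10 ACC (Thr): third position 4-fold.
Four-fold degenerate third positions: 7.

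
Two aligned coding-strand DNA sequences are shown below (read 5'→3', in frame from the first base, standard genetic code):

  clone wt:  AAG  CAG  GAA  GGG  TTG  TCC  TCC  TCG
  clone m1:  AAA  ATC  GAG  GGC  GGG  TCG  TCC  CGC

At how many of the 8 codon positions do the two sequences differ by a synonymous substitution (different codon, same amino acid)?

4

Codon 1: AAG Lys / AAA Lys — synonymous.
Codon 2: CAG Gln / ATC Ile — nonsynonymous.
Codon 3: GAA Glu / GAG Glu — synonymous.
Codon 4: GGG Gly / GGC Gly — synonymous.
Codon 5: TTG Leu / GGG Gly — nonsynonymous.
Codon 6: TCC Ser / TCG Ser — synonymous.
Codon 7: TCC Ser / TCC Ser — identical.
Codon 8: TCG Ser / CGC Arg — nonsynonymous.
Synonymous differences: 4.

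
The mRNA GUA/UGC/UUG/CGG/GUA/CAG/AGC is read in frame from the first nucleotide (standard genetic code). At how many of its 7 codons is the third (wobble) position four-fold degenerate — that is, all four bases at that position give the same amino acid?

3

Codon 1 GUA (Val): third position 4-fold.
Codon 2 UGC (Cys): third position 2-fold.
Codon 3 UUG (Leu): third position 2-fold.
Codon 4 CGG (Arg): third position 4-fold.
Codon 5 GUA (Val): third position 4-fold.
Codon 6 CAG (Gln): third position 2-fold.
Codon 7 AGC (Ser): third position 2-fold.
Four-fold degenerate third positions: 3.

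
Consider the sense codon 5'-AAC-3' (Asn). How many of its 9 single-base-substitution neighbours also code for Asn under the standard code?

1

Position 1: none → 0 synonymous.
Position 2: none → 0 synonymous.
Position 3: AAU → 1 synonymous.
Total: 0 + 0 + 1 = 1.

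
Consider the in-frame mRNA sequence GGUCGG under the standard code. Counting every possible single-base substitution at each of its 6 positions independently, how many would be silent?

Codon 1 (GGU, Gly): 3 synonymous substitutions.
Codon 2 (CGG, Arg): 4 synonymous substitutions.
Total: 3 + 4 = 7.

7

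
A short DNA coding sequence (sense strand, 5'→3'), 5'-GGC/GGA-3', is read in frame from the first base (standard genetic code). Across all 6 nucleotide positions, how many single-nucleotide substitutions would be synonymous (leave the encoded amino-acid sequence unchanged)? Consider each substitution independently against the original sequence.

Codon 1 (GGC, Gly): 3 synonymous substitutions.
Codon 2 (GGA, Gly): 3 synonymous substitutions.
Total: 3 + 3 = 6.

6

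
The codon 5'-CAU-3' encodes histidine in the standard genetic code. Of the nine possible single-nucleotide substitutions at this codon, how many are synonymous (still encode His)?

1

Position 1: none → 0 synonymous.
Position 2: none → 0 synonymous.
Position 3: CAC → 1 synonymous.
Total: 0 + 0 + 1 = 1.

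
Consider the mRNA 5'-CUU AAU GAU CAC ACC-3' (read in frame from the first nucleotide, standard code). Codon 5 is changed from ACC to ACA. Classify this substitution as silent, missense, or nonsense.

Position 15 falls in codon 5: ACC → Thr.
After the substitution the codon is ACA → Thr.
Both encode Thr, so the change is synonymous.

silent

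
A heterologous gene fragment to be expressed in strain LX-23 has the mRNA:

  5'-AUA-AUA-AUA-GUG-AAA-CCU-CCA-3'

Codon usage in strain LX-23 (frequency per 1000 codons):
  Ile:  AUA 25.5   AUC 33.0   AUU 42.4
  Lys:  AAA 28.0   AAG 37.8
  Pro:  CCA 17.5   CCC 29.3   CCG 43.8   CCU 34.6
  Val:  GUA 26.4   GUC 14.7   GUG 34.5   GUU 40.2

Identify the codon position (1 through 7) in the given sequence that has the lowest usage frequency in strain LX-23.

Codon 1 AUA (Ile): 25.5 per 1000.
Codon 2 AUA (Ile): 25.5 per 1000.
Codon 3 AUA (Ile): 25.5 per 1000.
Codon 4 GUG (Val): 34.5 per 1000.
Codon 5 AAA (Lys): 28.0 per 1000.
Codon 6 CCU (Pro): 34.6 per 1000.
Codon 7 CCA (Pro): 17.5 per 1000.
Lowest frequency is 17.5 at codon 7.

7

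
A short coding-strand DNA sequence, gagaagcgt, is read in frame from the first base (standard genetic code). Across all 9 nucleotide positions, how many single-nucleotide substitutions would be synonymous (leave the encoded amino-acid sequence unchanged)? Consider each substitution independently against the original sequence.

5

Codon 1 (GAG, Glu): 1 synonymous substitution.
Codon 2 (AAG, Lys): 1 synonymous substitution.
Codon 3 (CGT, Arg): 3 synonymous substitutions.
Total: 1 + 1 + 3 = 5.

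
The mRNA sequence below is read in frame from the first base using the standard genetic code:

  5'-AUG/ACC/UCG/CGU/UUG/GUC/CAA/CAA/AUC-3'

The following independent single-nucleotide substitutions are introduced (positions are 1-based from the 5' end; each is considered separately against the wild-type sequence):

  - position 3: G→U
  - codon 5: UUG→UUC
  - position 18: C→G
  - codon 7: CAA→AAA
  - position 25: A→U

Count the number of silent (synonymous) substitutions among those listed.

1

Codon 1: AUG (Met) → AUU (Ile) — missense.
Codon 5: UUG (Leu) → UUC (Phe) — missense.
Codon 6: GUC (Val) → GUG (Val) — synonymous.
Codon 7: CAA (Gln) → AAA (Lys) — missense.
Codon 9: AUC (Ile) → UUC (Phe) — missense.
Synonymous: 1 of 5.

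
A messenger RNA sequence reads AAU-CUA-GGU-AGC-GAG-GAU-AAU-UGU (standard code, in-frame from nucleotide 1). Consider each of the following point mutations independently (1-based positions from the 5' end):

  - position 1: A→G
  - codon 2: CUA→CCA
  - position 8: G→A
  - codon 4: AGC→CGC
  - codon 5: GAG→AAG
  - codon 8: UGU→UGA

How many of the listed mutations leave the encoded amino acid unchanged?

Codon 1: AAU (Asn) → GAU (Asp) — missense.
Codon 2: CUA (Leu) → CCA (Pro) — missense.
Codon 3: GGU (Gly) → GAU (Asp) — missense.
Codon 4: AGC (Ser) → CGC (Arg) — missense.
Codon 5: GAG (Glu) → AAG (Lys) — missense.
Codon 8: UGU (Cys) → UGA (Stop) — nonsense.
Synonymous: 0 of 6.

0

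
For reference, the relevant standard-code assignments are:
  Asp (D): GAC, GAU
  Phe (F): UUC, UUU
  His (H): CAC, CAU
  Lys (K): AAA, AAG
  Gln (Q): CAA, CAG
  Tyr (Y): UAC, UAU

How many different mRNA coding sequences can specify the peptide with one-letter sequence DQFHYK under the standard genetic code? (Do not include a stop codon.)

Asp: 2 codons.
Gln: 2 codons.
Phe: 2 codons.
His: 2 codons.
Tyr: 2 codons.
Lys: 2 codons.
2 × 2 × 2 × 2 × 2 × 2 = 64.

64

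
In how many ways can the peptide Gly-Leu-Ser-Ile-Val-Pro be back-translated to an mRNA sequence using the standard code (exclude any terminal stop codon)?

Gly: 4 codons.
Leu: 6 codons.
Ser: 6 codons.
Ile: 3 codons.
Val: 4 codons.
Pro: 4 codons.
4 × 6 × 6 × 3 × 4 × 4 = 6912.

6912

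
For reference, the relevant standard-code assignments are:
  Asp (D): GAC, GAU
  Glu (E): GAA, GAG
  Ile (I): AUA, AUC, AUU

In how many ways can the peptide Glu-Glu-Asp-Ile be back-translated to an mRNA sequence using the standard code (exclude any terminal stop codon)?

24

Glu: 2 codons.
Glu: 2 codons.
Asp: 2 codons.
Ile: 3 codons.
2 × 2 × 2 × 3 = 24.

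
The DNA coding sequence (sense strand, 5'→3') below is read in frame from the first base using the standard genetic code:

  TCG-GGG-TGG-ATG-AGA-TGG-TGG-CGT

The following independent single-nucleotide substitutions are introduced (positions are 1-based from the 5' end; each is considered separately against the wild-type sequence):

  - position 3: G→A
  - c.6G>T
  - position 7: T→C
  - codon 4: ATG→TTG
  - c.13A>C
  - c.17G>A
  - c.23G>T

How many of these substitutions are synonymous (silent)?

3

Codon 1: TCG (Ser) → TCA (Ser) — synonymous.
Codon 2: GGG (Gly) → GGT (Gly) — synonymous.
Codon 3: TGG (Trp) → CGG (Arg) — missense.
Codon 4: ATG (Met) → TTG (Leu) — missense.
Codon 5: AGA (Arg) → CGA (Arg) — synonymous.
Codon 6: TGG (Trp) → TAG (Stop) — nonsense.
Codon 8: CGT (Arg) → CTT (Leu) — missense.
Synonymous: 3 of 7.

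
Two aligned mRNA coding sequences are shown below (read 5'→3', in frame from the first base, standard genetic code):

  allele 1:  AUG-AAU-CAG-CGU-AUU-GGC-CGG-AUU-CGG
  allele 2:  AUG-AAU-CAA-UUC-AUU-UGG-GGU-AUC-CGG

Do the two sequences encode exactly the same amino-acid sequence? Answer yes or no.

no

Codon 1: AUG Met / AUG Met — identical.
Codon 2: AAU Asn / AAU Asn — identical.
Codon 3: CAG Gln / CAA Gln — synonymous.
Codon 4: CGU Arg / UUC Phe — nonsynonymous.
Codon 5: AUU Ile / AUU Ile — identical.
Codon 6: GGC Gly / UGG Trp — nonsynonymous.
Codon 7: CGG Arg / GGU Gly — nonsynonymous.
Codon 8: AUU Ile / AUC Ile — synonymous.
Codon 9: CGG Arg / CGG Arg — identical.
Nonsynonymous differences: 3 → different protein.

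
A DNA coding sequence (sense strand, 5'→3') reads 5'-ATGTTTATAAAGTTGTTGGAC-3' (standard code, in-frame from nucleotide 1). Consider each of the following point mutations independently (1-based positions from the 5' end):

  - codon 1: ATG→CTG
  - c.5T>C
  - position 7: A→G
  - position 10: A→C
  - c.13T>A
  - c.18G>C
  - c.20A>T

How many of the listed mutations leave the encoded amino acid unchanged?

0

Codon 1: ATG (Met) → CTG (Leu) — missense.
Codon 2: TTT (Phe) → TCT (Ser) — missense.
Codon 3: ATA (Ile) → GTA (Val) — missense.
Codon 4: AAG (Lys) → CAG (Gln) — missense.
Codon 5: TTG (Leu) → ATG (Met) — missense.
Codon 6: TTG (Leu) → TTC (Phe) — missense.
Codon 7: GAC (Asp) → GTC (Val) — missense.
Synonymous: 0 of 7.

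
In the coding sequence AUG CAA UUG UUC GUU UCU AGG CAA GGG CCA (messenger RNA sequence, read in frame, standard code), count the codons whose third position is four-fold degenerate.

Codon 1 AUG (Met): third position 1-fold.
Codon 2 CAA (Gln): third position 2-fold.
Codon 3 UUG (Leu): third position 2-fold.
Codon 4 UUC (Phe): third position 2-fold.
Codon 5 GUU (Val): third position 4-fold.
Codon 6 UCU (Ser): third position 4-fold.
Codon 7 AGG (Arg): third position 2-fold.
Codon 8 CAA (Gln): third position 2-fold.
Codon 9 GGG (Gly): third position 4-fold.
Codon 10 CCA (Pro): third position 4-fold.
Four-fold degenerate third positions: 4.

4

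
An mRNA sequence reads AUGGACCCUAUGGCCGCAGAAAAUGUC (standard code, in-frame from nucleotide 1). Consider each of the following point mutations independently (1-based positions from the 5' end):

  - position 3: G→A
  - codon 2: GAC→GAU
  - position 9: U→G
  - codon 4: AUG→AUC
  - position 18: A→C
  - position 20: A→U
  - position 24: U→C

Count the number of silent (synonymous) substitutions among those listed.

Codon 1: AUG (Met) → AUA (Ile) — missense.
Codon 2: GAC (Asp) → GAU (Asp) — synonymous.
Codon 3: CCU (Pro) → CCG (Pro) — synonymous.
Codon 4: AUG (Met) → AUC (Ile) — missense.
Codon 6: GCA (Ala) → GCC (Ala) — synonymous.
Codon 7: GAA (Glu) → GUA (Val) — missense.
Codon 8: AAU (Asn) → AAC (Asn) — synonymous.
Synonymous: 4 of 7.

4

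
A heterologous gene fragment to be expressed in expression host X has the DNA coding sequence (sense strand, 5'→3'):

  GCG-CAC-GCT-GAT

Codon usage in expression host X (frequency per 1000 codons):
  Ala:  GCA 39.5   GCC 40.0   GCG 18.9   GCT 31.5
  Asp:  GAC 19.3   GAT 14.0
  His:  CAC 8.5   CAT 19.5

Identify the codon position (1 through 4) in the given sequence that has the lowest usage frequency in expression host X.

2

Codon 1 GCG (Ala): 18.9 per 1000.
Codon 2 CAC (His): 8.5 per 1000.
Codon 3 GCT (Ala): 31.5 per 1000.
Codon 4 GAT (Asp): 14.0 per 1000.
Lowest frequency is 8.5 at codon 2.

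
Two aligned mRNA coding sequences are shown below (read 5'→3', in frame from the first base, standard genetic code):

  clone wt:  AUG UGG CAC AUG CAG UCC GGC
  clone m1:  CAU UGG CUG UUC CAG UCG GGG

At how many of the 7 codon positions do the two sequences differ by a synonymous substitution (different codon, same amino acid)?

2

Codon 1: AUG Met / CAU His — nonsynonymous.
Codon 2: UGG Trp / UGG Trp — identical.
Codon 3: CAC His / CUG Leu — nonsynonymous.
Codon 4: AUG Met / UUC Phe — nonsynonymous.
Codon 5: CAG Gln / CAG Gln — identical.
Codon 6: UCC Ser / UCG Ser — synonymous.
Codon 7: GGC Gly / GGG Gly — synonymous.
Synonymous differences: 2.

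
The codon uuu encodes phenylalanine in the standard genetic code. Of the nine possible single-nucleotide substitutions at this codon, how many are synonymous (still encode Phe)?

Position 1: none → 0 synonymous.
Position 2: none → 0 synonymous.
Position 3: UUC → 1 synonymous.
Total: 0 + 0 + 1 = 1.

1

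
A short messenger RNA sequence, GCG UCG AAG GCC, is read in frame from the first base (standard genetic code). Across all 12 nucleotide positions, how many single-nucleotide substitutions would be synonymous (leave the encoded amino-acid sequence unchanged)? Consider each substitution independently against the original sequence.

Codon 1 (GCG, Ala): 3 synonymous substitutions.
Codon 2 (UCG, Ser): 3 synonymous substitutions.
Codon 3 (AAG, Lys): 1 synonymous substitution.
Codon 4 (GCC, Ala): 3 synonymous substitutions.
Total: 3 + 3 + 1 + 3 = 10.

10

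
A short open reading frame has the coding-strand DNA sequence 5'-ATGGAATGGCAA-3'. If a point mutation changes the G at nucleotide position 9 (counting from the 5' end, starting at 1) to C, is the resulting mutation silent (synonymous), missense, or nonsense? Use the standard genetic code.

Position 9 falls in codon 3: TGG → Trp.
After the substitution the codon is TGC → Cys.
Trp ≠ Cys, so this is a missense mutation.

missense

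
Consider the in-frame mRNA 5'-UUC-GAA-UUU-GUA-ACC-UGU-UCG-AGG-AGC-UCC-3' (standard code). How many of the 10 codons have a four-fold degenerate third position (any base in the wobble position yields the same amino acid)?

Codon 1 UUC (Phe): third position 2-fold.
Codon 2 GAA (Glu): third position 2-fold.
Codon 3 UUU (Phe): third position 2-fold.
Codon 4 GUA (Val): third position 4-fold.
Codon 5 ACC (Thr): third position 4-fold.
Codon 6 UGU (Cys): third position 2-fold.
Codon 7 UCG (Ser): third position 4-fold.
Codon 8 AGG (Arg): third position 2-fold.
Codon 9 AGC (Ser): third position 2-fold.
Codon 10 UCC (Ser): third position 4-fold.
Four-fold degenerate third positions: 4.

4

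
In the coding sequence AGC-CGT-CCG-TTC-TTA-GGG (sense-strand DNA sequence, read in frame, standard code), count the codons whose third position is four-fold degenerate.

Codon 1 AGC (Ser): third position 2-fold.
Codon 2 CGT (Arg): third position 4-fold.
Codon 3 CCG (Pro): third position 4-fold.
Codon 4 TTC (Phe): third position 2-fold.
Codon 5 TTA (Leu): third position 2-fold.
Codon 6 GGG (Gly): third position 4-fold.
Four-fold degenerate third positions: 3.

3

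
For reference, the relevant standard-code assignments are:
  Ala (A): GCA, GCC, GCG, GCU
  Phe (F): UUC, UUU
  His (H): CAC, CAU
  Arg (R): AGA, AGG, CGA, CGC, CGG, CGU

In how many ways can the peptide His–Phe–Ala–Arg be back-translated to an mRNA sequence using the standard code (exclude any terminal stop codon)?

96

His: 2 codons.
Phe: 2 codons.
Ala: 4 codons.
Arg: 6 codons.
2 × 2 × 4 × 6 = 96.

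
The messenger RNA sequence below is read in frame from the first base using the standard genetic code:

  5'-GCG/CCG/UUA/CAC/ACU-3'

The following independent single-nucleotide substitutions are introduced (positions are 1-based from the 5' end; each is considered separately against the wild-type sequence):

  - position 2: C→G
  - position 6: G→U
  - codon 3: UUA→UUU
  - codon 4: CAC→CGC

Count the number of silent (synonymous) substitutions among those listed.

Codon 1: GCG (Ala) → GGG (Gly) — missense.
Codon 2: CCG (Pro) → CCU (Pro) — synonymous.
Codon 3: UUA (Leu) → UUU (Phe) — missense.
Codon 4: CAC (His) → CGC (Arg) — missense.
Synonymous: 1 of 4.

1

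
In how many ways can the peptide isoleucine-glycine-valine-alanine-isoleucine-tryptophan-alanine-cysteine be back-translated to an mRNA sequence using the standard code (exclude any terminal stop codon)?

Ile: 3 codons.
Gly: 4 codons.
Val: 4 codons.
Ala: 4 codons.
Ile: 3 codons.
Trp: 1 codon.
Ala: 4 codons.
Cys: 2 codons.
3 × 4 × 4 × 4 × 3 × 1 × 4 × 2 = 4608.

4608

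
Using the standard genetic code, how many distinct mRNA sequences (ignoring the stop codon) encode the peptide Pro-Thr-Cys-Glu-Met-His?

Pro: 4 codons.
Thr: 4 codons.
Cys: 2 codons.
Glu: 2 codons.
Met: 1 codon.
His: 2 codons.
4 × 4 × 2 × 2 × 1 × 2 = 128.

128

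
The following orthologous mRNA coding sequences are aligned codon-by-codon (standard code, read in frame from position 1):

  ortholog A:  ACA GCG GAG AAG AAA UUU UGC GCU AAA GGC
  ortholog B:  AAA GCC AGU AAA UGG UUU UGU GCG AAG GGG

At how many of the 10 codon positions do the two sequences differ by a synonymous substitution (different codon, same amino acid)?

Codon 1: ACA Thr / AAA Lys — nonsynonymous.
Codon 2: GCG Ala / GCC Ala — synonymous.
Codon 3: GAG Glu / AGU Ser — nonsynonymous.
Codon 4: AAG Lys / AAA Lys — synonymous.
Codon 5: AAA Lys / UGG Trp — nonsynonymous.
Codon 6: UUU Phe / UUU Phe — identical.
Codon 7: UGC Cys / UGU Cys — synonymous.
Codon 8: GCU Ala / GCG Ala — synonymous.
Codon 9: AAA Lys / AAG Lys — synonymous.
Codon 10: GGC Gly / GGG Gly — synonymous.
Synonymous differences: 6.

6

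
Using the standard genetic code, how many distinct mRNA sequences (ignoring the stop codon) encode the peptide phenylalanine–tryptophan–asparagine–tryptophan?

Phe: 2 codons.
Trp: 1 codon.
Asn: 2 codons.
Trp: 1 codon.
2 × 1 × 2 × 1 = 4.

4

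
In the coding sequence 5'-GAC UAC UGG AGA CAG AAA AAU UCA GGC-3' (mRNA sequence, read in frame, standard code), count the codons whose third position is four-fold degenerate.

Codon 1 GAC (Asp): third position 2-fold.
Codon 2 UAC (Tyr): third position 2-fold.
Codon 3 UGG (Trp): third position 1-fold.
Codon 4 AGA (Arg): third position 2-fold.
Codon 5 CAG (Gln): third position 2-fold.
Codon 6 AAA (Lys): third position 2-fold.
Codon 7 AAU (Asn): third position 2-fold.
Codon 8 UCA (Ser): third position 4-fold.
Codon 9 GGC (Gly): third position 4-fold.
Four-fold degenerate third positions: 2.

2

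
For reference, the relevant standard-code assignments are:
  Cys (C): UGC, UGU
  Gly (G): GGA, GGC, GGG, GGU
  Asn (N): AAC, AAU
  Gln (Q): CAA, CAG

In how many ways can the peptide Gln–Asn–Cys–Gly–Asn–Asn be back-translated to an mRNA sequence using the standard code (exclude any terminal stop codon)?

128

Gln: 2 codons.
Asn: 2 codons.
Cys: 2 codons.
Gly: 4 codons.
Asn: 2 codons.
Asn: 2 codons.
2 × 2 × 2 × 4 × 2 × 2 = 128.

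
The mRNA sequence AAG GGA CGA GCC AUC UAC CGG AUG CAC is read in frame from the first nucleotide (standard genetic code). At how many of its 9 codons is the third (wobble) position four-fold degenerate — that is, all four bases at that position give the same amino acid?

Codon 1 AAG (Lys): third position 2-fold.
Codon 2 GGA (Gly): third position 4-fold.
Codon 3 CGA (Arg): third position 4-fold.
Codon 4 GCC (Ala): third position 4-fold.
Codon 5 AUC (Ile): third position 3-fold.
Codon 6 UAC (Tyr): third position 2-fold.
Codon 7 CGG (Arg): third position 4-fold.
Codon 8 AUG (Met): third position 1-fold.
Codon 9 CAC (His): third position 2-fold.
Four-fold degenerate third positions: 4.

4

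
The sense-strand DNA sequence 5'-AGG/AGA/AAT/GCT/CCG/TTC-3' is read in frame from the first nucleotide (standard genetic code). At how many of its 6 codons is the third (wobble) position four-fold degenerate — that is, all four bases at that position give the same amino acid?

Codon 1 AGG (Arg): third position 2-fold.
Codon 2 AGA (Arg): third position 2-fold.
Codon 3 AAT (Asn): third position 2-fold.
Codon 4 GCT (Ala): third position 4-fold.
Codon 5 CCG (Pro): third position 4-fold.
Codon 6 TTC (Phe): third position 2-fold.
Four-fold degenerate third positions: 2.

2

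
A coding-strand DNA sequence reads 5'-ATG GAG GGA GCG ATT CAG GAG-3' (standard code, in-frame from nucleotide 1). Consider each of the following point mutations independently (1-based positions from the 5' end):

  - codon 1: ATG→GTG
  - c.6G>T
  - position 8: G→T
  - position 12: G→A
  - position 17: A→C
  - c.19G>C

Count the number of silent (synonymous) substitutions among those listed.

Codon 1: ATG (Met) → GTG (Val) — missense.
Codon 2: GAG (Glu) → GAT (Asp) — missense.
Codon 3: GGA (Gly) → GTA (Val) — missense.
Codon 4: GCG (Ala) → GCA (Ala) — synonymous.
Codon 6: CAG (Gln) → CCG (Pro) — missense.
Codon 7: GAG (Glu) → CAG (Gln) — missense.
Synonymous: 1 of 6.

1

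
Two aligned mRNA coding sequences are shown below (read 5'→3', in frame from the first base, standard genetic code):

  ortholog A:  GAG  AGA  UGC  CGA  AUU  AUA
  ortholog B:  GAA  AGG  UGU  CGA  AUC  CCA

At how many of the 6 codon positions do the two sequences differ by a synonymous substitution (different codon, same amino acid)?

4

Codon 1: GAG Glu / GAA Glu — synonymous.
Codon 2: AGA Arg / AGG Arg — synonymous.
Codon 3: UGC Cys / UGU Cys — synonymous.
Codon 4: CGA Arg / CGA Arg — identical.
Codon 5: AUU Ile / AUC Ile — synonymous.
Codon 6: AUA Ile / CCA Pro — nonsynonymous.
Synonymous differences: 4.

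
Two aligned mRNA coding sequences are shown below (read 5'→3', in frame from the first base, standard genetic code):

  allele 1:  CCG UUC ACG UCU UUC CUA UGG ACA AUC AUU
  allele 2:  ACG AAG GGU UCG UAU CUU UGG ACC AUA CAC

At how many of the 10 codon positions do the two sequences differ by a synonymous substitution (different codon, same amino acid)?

Codon 1: CCG Pro / ACG Thr — nonsynonymous.
Codon 2: UUC Phe / AAG Lys — nonsynonymous.
Codon 3: ACG Thr / GGU Gly — nonsynonymous.
Codon 4: UCU Ser / UCG Ser — synonymous.
Codon 5: UUC Phe / UAU Tyr — nonsynonymous.
Codon 6: CUA Leu / CUU Leu — synonymous.
Codon 7: UGG Trp / UGG Trp — identical.
Codon 8: ACA Thr / ACC Thr — synonymous.
Codon 9: AUC Ile / AUA Ile — synonymous.
Codon 10: AUU Ile / CAC His — nonsynonymous.
Synonymous differences: 4.

4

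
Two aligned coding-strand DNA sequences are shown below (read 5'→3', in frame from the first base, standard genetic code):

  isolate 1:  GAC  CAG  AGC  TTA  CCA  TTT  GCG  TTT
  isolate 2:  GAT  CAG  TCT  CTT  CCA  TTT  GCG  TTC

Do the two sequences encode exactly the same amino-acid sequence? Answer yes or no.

yes

Codon 1: GAC Asp / GAT Asp — synonymous.
Codon 2: CAG Gln / CAG Gln — identical.
Codon 3: AGC Ser / TCT Ser — synonymous.
Codon 4: TTA Leu / CTT Leu — synonymous.
Codon 5: CCA Pro / CCA Pro — identical.
Codon 6: TTT Phe / TTT Phe — identical.
Codon 7: GCG Ala / GCG Ala — identical.
Codon 8: TTT Phe / TTC Phe — synonymous.
Nonsynonymous differences: 0 → same protein.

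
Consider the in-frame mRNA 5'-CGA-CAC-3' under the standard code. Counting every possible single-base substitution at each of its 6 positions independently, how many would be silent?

Codon 1 (CGA, Arg): 4 synonymous substitutions.
Codon 2 (CAC, His): 1 synonymous substitution.
Total: 4 + 1 = 5.

5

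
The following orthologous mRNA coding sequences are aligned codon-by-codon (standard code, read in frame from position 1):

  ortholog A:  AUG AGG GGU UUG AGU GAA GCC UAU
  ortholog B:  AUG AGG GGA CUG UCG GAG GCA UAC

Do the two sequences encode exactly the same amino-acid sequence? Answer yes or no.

Codon 1: AUG Met / AUG Met — identical.
Codon 2: AGG Arg / AGG Arg — identical.
Codon 3: GGU Gly / GGA Gly — synonymous.
Codon 4: UUG Leu / CUG Leu — synonymous.
Codon 5: AGU Ser / UCG Ser — synonymous.
Codon 6: GAA Glu / GAG Glu — synonymous.
Codon 7: GCC Ala / GCA Ala — synonymous.
Codon 8: UAU Tyr / UAC Tyr — synonymous.
Nonsynonymous differences: 0 → same protein.

yes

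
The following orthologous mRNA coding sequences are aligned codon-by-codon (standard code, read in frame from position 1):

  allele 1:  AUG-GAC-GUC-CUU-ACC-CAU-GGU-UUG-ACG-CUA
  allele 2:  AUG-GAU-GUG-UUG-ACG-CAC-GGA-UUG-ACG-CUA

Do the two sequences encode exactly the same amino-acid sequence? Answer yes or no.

Codon 1: AUG Met / AUG Met — identical.
Codon 2: GAC Asp / GAU Asp — synonymous.
Codon 3: GUC Val / GUG Val — synonymous.
Codon 4: CUU Leu / UUG Leu — synonymous.
Codon 5: ACC Thr / ACG Thr — synonymous.
Codon 6: CAU His / CAC His — synonymous.
Codon 7: GGU Gly / GGA Gly — synonymous.
Codon 8: UUG Leu / UUG Leu — identical.
Codon 9: ACG Thr / ACG Thr — identical.
Codon 10: CUA Leu / CUA Leu — identical.
Nonsynonymous differences: 0 → same protein.

yes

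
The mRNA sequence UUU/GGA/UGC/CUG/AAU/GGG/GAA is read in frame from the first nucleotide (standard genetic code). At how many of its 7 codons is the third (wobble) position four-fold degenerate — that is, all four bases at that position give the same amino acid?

3

Codon 1 UUU (Phe): third position 2-fold.
Codon 2 GGA (Gly): third position 4-fold.
Codon 3 UGC (Cys): third position 2-fold.
Codon 4 CUG (Leu): third position 4-fold.
Codon 5 AAU (Asn): third position 2-fold.
Codon 6 GGG (Gly): third position 4-fold.
Codon 7 GAA (Glu): third position 2-fold.
Four-fold degenerate third positions: 3.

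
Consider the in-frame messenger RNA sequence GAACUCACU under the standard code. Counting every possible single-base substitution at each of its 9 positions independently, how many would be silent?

7

Codon 1 (GAA, Glu): 1 synonymous substitution.
Codon 2 (CUC, Leu): 3 synonymous substitutions.
Codon 3 (ACU, Thr): 3 synonymous substitutions.
Total: 1 + 3 + 3 = 7.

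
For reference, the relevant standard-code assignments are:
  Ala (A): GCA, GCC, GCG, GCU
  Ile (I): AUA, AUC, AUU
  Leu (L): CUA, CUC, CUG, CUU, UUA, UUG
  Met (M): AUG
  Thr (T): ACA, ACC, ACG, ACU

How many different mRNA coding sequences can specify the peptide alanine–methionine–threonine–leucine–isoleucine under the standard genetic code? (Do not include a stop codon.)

288

Ala: 4 codons.
Met: 1 codon.
Thr: 4 codons.
Leu: 6 codons.
Ile: 3 codons.
4 × 1 × 4 × 6 × 3 = 288.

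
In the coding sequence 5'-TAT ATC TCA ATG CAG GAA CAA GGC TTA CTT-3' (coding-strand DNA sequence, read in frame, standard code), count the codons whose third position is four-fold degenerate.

Codon 1 TAT (Tyr): third position 2-fold.
Codon 2 ATC (Ile): third position 3-fold.
Codon 3 TCA (Ser): third position 4-fold.
Codon 4 ATG (Met): third position 1-fold.
Codon 5 CAG (Gln): third position 2-fold.
Codon 6 GAA (Glu): third position 2-fold.
Codon 7 CAA (Gln): third position 2-fold.
Codon 8 GGC (Gly): third position 4-fold.
Codon 9 TTA (Leu): third position 2-fold.
Codon 10 CTT (Leu): third position 4-fold.
Four-fold degenerate third positions: 3.

3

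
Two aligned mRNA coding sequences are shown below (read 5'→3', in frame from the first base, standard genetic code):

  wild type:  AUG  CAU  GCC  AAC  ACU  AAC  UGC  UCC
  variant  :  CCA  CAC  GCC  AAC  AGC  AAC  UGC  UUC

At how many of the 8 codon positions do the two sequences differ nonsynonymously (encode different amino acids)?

3

Codon 1: AUG Met / CCA Pro — nonsynonymous.
Codon 2: CAU His / CAC His — synonymous.
Codon 3: GCC Ala / GCC Ala — identical.
Codon 4: AAC Asn / AAC Asn — identical.
Codon 5: ACU Thr / AGC Ser — nonsynonymous.
Codon 6: AAC Asn / AAC Asn — identical.
Codon 7: UGC Cys / UGC Cys — identical.
Codon 8: UCC Ser / UUC Phe — nonsynonymous.
Nonsynonymous differences: 3.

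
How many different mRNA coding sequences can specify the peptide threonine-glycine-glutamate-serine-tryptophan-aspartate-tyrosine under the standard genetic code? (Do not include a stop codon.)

Thr: 4 codons.
Gly: 4 codons.
Glu: 2 codons.
Ser: 6 codons.
Trp: 1 codon.
Asp: 2 codons.
Tyr: 2 codons.
4 × 4 × 2 × 6 × 1 × 2 × 2 = 768.

768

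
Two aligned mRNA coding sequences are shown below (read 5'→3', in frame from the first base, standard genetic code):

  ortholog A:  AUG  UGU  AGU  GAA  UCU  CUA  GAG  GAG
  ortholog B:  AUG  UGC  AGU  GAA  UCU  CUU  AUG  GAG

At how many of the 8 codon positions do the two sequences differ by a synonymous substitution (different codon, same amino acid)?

2

Codon 1: AUG Met / AUG Met — identical.
Codon 2: UGU Cys / UGC Cys — synonymous.
Codon 3: AGU Ser / AGU Ser — identical.
Codon 4: GAA Glu / GAA Glu — identical.
Codon 5: UCU Ser / UCU Ser — identical.
Codon 6: CUA Leu / CUU Leu — synonymous.
Codon 7: GAG Glu / AUG Met — nonsynonymous.
Codon 8: GAG Glu / GAG Glu — identical.
Synonymous differences: 2.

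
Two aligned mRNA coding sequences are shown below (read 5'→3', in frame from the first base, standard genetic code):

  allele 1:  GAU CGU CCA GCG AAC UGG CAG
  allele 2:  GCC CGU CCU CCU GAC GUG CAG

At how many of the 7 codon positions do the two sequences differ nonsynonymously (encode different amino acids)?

4

Codon 1: GAU Asp / GCC Ala — nonsynonymous.
Codon 2: CGU Arg / CGU Arg — identical.
Codon 3: CCA Pro / CCU Pro — synonymous.
Codon 4: GCG Ala / CCU Pro — nonsynonymous.
Codon 5: AAC Asn / GAC Asp — nonsynonymous.
Codon 6: UGG Trp / GUG Val — nonsynonymous.
Codon 7: CAG Gln / CAG Gln — identical.
Nonsynonymous differences: 4.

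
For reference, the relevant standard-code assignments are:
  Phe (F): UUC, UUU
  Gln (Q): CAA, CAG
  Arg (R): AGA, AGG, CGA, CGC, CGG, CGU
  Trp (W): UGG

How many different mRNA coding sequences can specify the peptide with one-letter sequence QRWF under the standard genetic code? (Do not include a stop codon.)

Gln: 2 codons.
Arg: 6 codons.
Trp: 1 codon.
Phe: 2 codons.
2 × 6 × 1 × 2 = 24.

24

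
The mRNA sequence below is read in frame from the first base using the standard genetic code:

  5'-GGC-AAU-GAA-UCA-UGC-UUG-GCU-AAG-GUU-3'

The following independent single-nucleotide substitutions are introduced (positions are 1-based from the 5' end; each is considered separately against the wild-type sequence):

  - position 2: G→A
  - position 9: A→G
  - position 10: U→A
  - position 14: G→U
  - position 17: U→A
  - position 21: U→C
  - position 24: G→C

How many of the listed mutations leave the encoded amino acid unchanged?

Codon 1: GGC (Gly) → GAC (Asp) — missense.
Codon 3: GAA (Glu) → GAG (Glu) — synonymous.
Codon 4: UCA (Ser) → ACA (Thr) — missense.
Codon 5: UGC (Cys) → UUC (Phe) — missense.
Codon 6: UUG (Leu) → UAG (Stop) — nonsense.
Codon 7: GCU (Ala) → GCC (Ala) — synonymous.
Codon 8: AAG (Lys) → AAC (Asn) — missense.
Synonymous: 2 of 7.

2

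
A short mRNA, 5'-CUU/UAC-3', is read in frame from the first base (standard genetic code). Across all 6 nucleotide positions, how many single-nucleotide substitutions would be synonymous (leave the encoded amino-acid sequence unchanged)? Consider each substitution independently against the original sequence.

4

Codon 1 (CUU, Leu): 3 synonymous substitutions.
Codon 2 (UAC, Tyr): 1 synonymous substitution.
Total: 3 + 1 = 4.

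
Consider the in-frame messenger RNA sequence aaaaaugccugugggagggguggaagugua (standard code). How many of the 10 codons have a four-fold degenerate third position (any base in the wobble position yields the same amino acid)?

5

Codon 1 AAA (Lys): third position 2-fold.
Codon 2 AAU (Asn): third position 2-fold.
Codon 3 GCC (Ala): third position 4-fold.
Codon 4 UGU (Cys): third position 2-fold.
Codon 5 GGG (Gly): third position 4-fold.
Codon 6 AGG (Arg): third position 2-fold.
Codon 7 GGU (Gly): third position 4-fold.
Codon 8 GGA (Gly): third position 4-fold.
Codon 9 AGU (Ser): third position 2-fold.
Codon 10 GUA (Val): third position 4-fold.
Four-fold degenerate third positions: 5.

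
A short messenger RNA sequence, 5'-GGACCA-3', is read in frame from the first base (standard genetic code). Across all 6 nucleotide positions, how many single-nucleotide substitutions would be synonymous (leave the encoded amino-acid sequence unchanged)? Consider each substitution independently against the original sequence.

Codon 1 (GGA, Gly): 3 synonymous substitutions.
Codon 2 (CCA, Pro): 3 synonymous substitutions.
Total: 3 + 3 = 6.

6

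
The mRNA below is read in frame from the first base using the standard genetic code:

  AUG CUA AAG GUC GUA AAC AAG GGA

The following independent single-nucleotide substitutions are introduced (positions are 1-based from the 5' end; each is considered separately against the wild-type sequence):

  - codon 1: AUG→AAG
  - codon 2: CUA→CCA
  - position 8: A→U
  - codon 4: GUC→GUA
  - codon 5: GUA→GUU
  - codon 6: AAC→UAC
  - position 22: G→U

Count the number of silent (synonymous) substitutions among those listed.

Codon 1: AUG (Met) → AAG (Lys) — missense.
Codon 2: CUA (Leu) → CCA (Pro) — missense.
Codon 3: AAG (Lys) → AUG (Met) — missense.
Codon 4: GUC (Val) → GUA (Val) — synonymous.
Codon 5: GUA (Val) → GUU (Val) — synonymous.
Codon 6: AAC (Asn) → UAC (Tyr) — missense.
Codon 8: GGA (Gly) → UGA (Stop) — nonsense.
Synonymous: 2 of 7.

2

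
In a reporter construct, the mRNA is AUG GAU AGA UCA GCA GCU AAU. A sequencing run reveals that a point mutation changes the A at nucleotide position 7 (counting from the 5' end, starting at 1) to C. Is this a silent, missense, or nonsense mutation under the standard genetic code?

silent

Position 7 falls in codon 3: AGA → Arg.
After the substitution the codon is CGA → Arg.
Both encode Arg, so the change is synonymous.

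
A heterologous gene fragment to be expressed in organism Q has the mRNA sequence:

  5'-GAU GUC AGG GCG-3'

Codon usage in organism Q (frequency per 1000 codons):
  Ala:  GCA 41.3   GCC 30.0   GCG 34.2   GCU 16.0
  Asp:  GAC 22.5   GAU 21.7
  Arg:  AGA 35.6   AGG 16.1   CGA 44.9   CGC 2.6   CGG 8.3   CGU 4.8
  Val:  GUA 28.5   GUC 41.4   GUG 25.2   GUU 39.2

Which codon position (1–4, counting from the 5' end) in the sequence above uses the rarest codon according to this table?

3

Codon 1 GAU (Asp): 21.7 per 1000.
Codon 2 GUC (Val): 41.4 per 1000.
Codon 3 AGG (Arg): 16.1 per 1000.
Codon 4 GCG (Ala): 34.2 per 1000.
Lowest frequency is 16.1 at codon 3.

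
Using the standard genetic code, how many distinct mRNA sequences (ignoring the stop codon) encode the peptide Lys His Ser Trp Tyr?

48

Lys: 2 codons.
His: 2 codons.
Ser: 6 codons.
Trp: 1 codon.
Tyr: 2 codons.
2 × 2 × 6 × 1 × 2 = 48.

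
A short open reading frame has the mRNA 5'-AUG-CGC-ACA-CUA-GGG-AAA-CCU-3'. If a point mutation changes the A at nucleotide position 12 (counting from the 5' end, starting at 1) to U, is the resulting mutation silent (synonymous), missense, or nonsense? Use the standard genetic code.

silent

Position 12 falls in codon 4: CUA → Leu.
After the substitution the codon is CUU → Leu.
Both encode Leu, so the change is synonymous.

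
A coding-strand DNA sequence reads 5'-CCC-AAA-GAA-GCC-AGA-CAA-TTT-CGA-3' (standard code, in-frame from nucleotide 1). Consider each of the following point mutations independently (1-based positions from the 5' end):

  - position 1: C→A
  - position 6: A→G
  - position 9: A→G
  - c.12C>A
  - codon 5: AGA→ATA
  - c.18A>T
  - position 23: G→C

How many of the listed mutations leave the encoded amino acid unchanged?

3

Codon 1: CCC (Pro) → ACC (Thr) — missense.
Codon 2: AAA (Lys) → AAG (Lys) — synonymous.
Codon 3: GAA (Glu) → GAG (Glu) — synonymous.
Codon 4: GCC (Ala) → GCA (Ala) — synonymous.
Codon 5: AGA (Arg) → ATA (Ile) — missense.
Codon 6: CAA (Gln) → CAT (His) — missense.
Codon 8: CGA (Arg) → CCA (Pro) — missense.
Synonymous: 3 of 7.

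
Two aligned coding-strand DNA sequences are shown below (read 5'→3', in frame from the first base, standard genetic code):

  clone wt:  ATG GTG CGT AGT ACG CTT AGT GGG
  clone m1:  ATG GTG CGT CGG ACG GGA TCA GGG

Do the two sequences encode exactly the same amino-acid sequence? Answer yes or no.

Codon 1: ATG Met / ATG Met — identical.
Codon 2: GTG Val / GTG Val — identical.
Codon 3: CGT Arg / CGT Arg — identical.
Codon 4: AGT Ser / CGG Arg — nonsynonymous.
Codon 5: ACG Thr / ACG Thr — identical.
Codon 6: CTT Leu / GGA Gly — nonsynonymous.
Codon 7: AGT Ser / TCA Ser — synonymous.
Codon 8: GGG Gly / GGG Gly — identical.
Nonsynonymous differences: 2 → different protein.

no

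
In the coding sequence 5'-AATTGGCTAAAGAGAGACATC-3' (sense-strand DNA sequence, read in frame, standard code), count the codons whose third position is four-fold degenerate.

Codon 1 AAT (Asn): third position 2-fold.
Codon 2 TGG (Trp): third position 1-fold.
Codon 3 CTA (Leu): third position 4-fold.
Codon 4 AAG (Lys): third position 2-fold.
Codon 5 AGA (Arg): third position 2-fold.
Codon 6 GAC (Asp): third position 2-fold.
Codon 7 ATC (Ile): third position 3-fold.
Four-fold degenerate third positions: 1.

1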